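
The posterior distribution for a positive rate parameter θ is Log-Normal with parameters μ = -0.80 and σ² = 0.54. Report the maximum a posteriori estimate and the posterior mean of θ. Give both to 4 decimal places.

Mode = exp(μ − σ²) = exp(-1.34) = 0.2618.
Mean = exp(μ + σ²/2) = exp(-0.530) = 0.5886.

MAP = 0.2618, posterior mean = 0.5886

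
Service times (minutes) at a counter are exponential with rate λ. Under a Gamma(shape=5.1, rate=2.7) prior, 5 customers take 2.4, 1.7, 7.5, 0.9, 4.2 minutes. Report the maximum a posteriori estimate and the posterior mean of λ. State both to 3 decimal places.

λ_MAP = 0.469, E[λ|data] = 0.521

Σ times = 16.7. Posterior: Gamma(shape = 5.1+5 = 10.1, rate = 2.7+16.7 = 19.4).
Mode = (α−1)/β = 9.1/19.4 = 0.469.
Mean = α/β = 10.1/19.4 = 0.521.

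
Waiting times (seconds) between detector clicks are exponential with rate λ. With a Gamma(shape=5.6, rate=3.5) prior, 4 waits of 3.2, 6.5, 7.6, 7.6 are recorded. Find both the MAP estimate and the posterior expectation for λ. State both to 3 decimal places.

Σ times = 24.9. Posterior: Gamma(shape = 5.6+4 = 9.6, rate = 3.5+24.9 = 28.4).
Mode = (α−1)/β = 8.6/28.4 = 0.303.
Mean = α/β = 9.6/28.4 = 0.338.

MAP = 0.303, posterior mean = 0.338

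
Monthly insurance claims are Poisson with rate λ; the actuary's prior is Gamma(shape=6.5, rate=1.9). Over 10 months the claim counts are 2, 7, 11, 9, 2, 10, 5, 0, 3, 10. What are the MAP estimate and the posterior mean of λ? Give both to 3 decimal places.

MAP estimate = 5.420, posterior mean = 5.504

Σ counts = 59. Posterior: Gamma(shape = 6.5+59 = 65.5, rate = 1.9+10 = 11.9).
Mode = (α−1)/β = 64.5/11.9 = 5.420.
Mean = α/β = 65.5/11.9 = 5.504.
Mean > mode: the posterior has a right tail.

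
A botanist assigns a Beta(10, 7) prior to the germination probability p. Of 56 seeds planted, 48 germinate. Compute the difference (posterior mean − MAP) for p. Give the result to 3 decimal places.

-0.008

Posterior: Beta(10+48, 7+8) = Beta(58, 15).
Mode = (58−1)/(58+15−2) = 57/71 = 0.803.
Mean = 58/(58+15) = 58/73 = 0.795.
Difference = 0.795 − 0.803 = -0.008.
Left-skewed posterior ⇒ mean < mode.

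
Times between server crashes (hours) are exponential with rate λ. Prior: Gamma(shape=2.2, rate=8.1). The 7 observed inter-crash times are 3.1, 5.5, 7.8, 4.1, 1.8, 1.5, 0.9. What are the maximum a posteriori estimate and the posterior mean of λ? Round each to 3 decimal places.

Σ times = 24.7. Posterior: Gamma(shape = 2.2+7 = 9.2, rate = 8.1+24.7 = 32.8).
Mode = (α−1)/β = 8.2/32.8 = 0.250.
Mean = α/β = 9.2/32.8 = 0.280.
Mean > mode: the posterior has a right tail.

maximum a posteriori estimate = 0.250, posterior mean = 0.280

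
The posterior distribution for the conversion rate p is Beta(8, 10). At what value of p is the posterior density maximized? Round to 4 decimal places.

0.4375

Mode = (8−1)/(8+10−2) = 7/16 = 0.4375.
Mean = 8/(8+10) = 8/18 = 0.4444.
This is the posterior mode — the MAP estimate.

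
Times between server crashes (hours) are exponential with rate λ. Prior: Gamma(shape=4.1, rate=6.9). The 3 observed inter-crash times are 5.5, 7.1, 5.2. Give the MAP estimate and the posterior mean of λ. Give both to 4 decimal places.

Σ times = 17.8. Posterior: Gamma(shape = 4.1+3 = 7.1, rate = 6.9+17.8 = 24.7).
Mode = (α−1)/β = 6.1/24.7 = 0.2470.
Mean = α/β = 7.1/24.7 = 0.2874.

MAP = 0.2470, posterior mean = 0.2874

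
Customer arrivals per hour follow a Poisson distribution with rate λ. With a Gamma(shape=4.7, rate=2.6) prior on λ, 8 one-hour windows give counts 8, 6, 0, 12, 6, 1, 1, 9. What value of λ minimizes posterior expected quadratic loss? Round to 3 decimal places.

Σ counts = 43. Posterior: Gamma(shape = 4.7+43 = 47.7, rate = 2.6+8 = 10.6).
Mode = (α−1)/β = 46.7/10.6 = 4.406.
Mean = α/β = 47.7/10.6 = 4.500.
Quadratic loss ⇒ the optimal estimator is the posterior mean.

4.500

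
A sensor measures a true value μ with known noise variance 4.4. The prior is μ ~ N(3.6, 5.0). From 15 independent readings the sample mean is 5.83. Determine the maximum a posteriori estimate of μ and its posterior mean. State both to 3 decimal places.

MAP = 5.706; posterior mean = 5.706

Posterior for μ is Normal. Precision-weighted mean: (1/5.0·3.6 + 15/4.4·5.83) / (1/5.0 + 15/4.4) = 5.706.
A Normal posterior is symmetric, so mode = mean.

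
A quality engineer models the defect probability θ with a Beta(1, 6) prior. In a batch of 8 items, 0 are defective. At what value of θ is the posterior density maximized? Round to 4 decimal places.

0.0000

Posterior: Beta(1+0, 6+8) = Beta(1, 14).
Since α = 1 ≤ 1 and β > 1, the Beta density is monotone decreasing on [0,1]; the mode is at 0.
Mean = 1/(1+14) = 0.0667.
This is the posterior mode — the MAP estimate.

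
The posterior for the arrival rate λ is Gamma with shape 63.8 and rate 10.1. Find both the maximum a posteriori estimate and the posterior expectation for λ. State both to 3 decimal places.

Mode = (α−1)/β = 62.8/10.1 = 6.218.
Mean = α/β = 63.8/10.1 = 6.317.
Mean > mode: the posterior has a right tail.

MAP: 6.218. Posterior mean: 6.317.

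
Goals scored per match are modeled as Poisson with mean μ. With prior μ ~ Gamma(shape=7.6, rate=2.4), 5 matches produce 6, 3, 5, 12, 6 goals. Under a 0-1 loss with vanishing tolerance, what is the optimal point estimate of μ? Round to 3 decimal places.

Σ counts = 32. Posterior: Gamma(shape = 7.6+32 = 39.6, rate = 2.4+5 = 7.4).
Mode = (α−1)/β = 38.6/7.4 = 5.216.
Mean = α/β = 39.6/7.4 = 5.351.
This is the posterior mode — the MAP estimate.

5.216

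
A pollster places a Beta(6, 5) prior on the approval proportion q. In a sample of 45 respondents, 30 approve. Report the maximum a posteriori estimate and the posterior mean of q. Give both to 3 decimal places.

Posterior: Beta(6+30, 5+15) = Beta(36, 20).
Mode = (36−1)/(36+20−2) = 35/54 = 0.648.
Mean = 36/(36+20) = 36/56 = 0.643.
Mode > mean: the posterior has a left tail.

MAP = 0.648, posterior mean = 0.643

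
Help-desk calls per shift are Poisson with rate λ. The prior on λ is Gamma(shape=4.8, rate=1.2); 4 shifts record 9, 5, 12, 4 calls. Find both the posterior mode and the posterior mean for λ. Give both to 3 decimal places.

posterior mode = 6.500, posterior mean = 6.692

Σ counts = 30. Posterior: Gamma(shape = 4.8+30 = 34.8, rate = 1.2+4 = 5.2).
Mode = (α−1)/β = 33.8/5.2 = 6.500.
Mean = α/β = 34.8/5.2 = 6.692.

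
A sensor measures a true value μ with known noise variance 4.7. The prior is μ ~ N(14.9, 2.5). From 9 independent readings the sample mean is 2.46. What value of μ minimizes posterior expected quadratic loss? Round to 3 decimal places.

Posterior for μ is Normal. Precision-weighted mean: (1/2.5·14.9 + 9/4.7·2.46) / (1/2.5 + 9/4.7) = 4.610.
A Normal posterior is symmetric, so mode = mean.
Quadratic loss ⇒ the optimal estimator is the posterior mean.

4.610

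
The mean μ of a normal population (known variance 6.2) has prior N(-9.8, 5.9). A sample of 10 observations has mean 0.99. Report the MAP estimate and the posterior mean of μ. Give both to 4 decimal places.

Posterior for μ is Normal. Precision-weighted mean: (1/5.9·-9.8 + 10/6.2·0.99) / (1/5.9 + 10/6.2) = -0.0360.
A Normal posterior is symmetric, so mode = mean.

MAP = -0.0360, posterior mean = -0.0360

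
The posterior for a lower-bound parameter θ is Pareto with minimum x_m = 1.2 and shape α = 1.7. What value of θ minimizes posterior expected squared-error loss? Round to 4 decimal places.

2.9143

The Pareto density is strictly decreasing on [x_m, ∞), so the mode is x_m = 1.2000.
Mean = α·x_m/(α−1) = 1.7·1.2/0.7 = 2.9143.
Squared-error loss ⇒ the optimal estimator is the posterior mean.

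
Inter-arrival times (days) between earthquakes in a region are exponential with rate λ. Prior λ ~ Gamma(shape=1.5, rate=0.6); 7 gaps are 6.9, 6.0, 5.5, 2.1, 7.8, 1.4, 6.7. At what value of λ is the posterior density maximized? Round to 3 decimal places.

0.203

Σ times = 36.4. Posterior: Gamma(shape = 1.5+7 = 8.5, rate = 0.6+36.4 = 37.0).
Mode = (α−1)/β = 7.5/37.0 = 0.203.
Mean = α/β = 8.5/37.0 = 0.230.
This is the posterior mode — the MAP estimate.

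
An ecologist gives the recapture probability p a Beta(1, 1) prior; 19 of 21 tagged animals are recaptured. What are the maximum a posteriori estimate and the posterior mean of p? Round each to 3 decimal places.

MAP: 0.905. Posterior mean: 0.870.

Posterior: Beta(1+19, 1+2) = Beta(20, 3).
Mode = (20−1)/(20+3−2) = 19/21 = 0.905.
With a flat prior the MAP equals the MLE, 19/21.
Mean = 20/(20+3) = 20/23 = 0.870.
Mode > mean: the posterior has a left tail.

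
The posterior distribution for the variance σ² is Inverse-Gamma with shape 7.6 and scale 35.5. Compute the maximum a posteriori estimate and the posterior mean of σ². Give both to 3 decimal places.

Mode = β/(α+1) = 35.5/8.6 = 4.128.
Mean = β/(α−1) = 35.5/6.6 = 5.379.

σ²_MAP = 4.128, E[σ²|data] = 5.379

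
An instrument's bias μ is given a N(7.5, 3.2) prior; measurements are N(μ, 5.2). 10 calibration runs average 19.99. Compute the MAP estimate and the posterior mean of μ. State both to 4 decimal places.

MAP = 18.2441; posterior mean = 18.2441

Posterior for μ is Normal. Precision-weighted mean: (1/3.2·7.5 + 10/5.2·19.99) / (1/3.2 + 10/5.2) = 18.2441.
A Normal posterior is symmetric, so mode = mean.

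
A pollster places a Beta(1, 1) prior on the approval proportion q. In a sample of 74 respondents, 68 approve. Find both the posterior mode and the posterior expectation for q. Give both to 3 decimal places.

Posterior: Beta(1+68, 1+6) = Beta(69, 7).
Mode = (69−1)/(69+7−2) = 68/74 = 0.919.
With a flat prior the MAP equals the MLE, 68/74.
Mean = 69/(69+7) = 69/76 = 0.908.

MAP: 0.919. Posterior mean: 0.908.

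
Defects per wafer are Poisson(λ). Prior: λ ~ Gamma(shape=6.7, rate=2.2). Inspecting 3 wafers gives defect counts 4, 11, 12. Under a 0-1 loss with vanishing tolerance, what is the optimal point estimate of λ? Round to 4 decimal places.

Σ counts = 27. Posterior: Gamma(shape = 6.7+27 = 33.7, rate = 2.2+3 = 5.2).
Mode = (α−1)/β = 32.7/5.2 = 6.2885.
Mean = α/β = 33.7/5.2 = 6.4808.
This is the posterior mode — the MAP estimate.

6.2885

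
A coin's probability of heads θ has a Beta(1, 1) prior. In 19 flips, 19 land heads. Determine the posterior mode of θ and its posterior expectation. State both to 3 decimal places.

MAP = 1.000; posterior mean = 0.952

Posterior: Beta(1+19, 1+0) = Beta(20, 1).
Since β = 1 ≤ 1 and α > 1, the Beta density is monotone increasing on [0,1]; the mode is at 1.
Mean = 20/(20+1) = 0.952.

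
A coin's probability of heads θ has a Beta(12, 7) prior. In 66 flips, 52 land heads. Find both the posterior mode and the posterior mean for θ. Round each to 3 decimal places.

Posterior: Beta(12+52, 7+14) = Beta(64, 21).
Mode = (64−1)/(64+21−2) = 63/83 = 0.759.
Mean = 64/(64+21) = 64/85 = 0.753.
Mode > mean: the posterior has a left tail.

posterior mode = 0.759, posterior mean = 0.753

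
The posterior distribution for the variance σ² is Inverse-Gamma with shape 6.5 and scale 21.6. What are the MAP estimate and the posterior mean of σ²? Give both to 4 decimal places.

MAP = 2.8800; posterior mean = 3.9273

Mode = β/(α+1) = 21.6/7.5 = 2.8800.
Mean = β/(α−1) = 21.6/5.5 = 3.9273.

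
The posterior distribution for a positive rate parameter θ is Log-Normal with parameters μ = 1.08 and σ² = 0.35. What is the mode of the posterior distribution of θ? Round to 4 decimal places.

2.0751

Mode = exp(μ − σ²) = exp(0.73) = 2.0751.
Mean = exp(μ + σ²/2) = exp(1.255) = 3.5078.
This is the posterior mode — the MAP estimate.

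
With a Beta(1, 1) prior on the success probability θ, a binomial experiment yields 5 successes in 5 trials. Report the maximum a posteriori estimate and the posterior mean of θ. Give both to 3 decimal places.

Posterior: Beta(1+5, 1+0) = Beta(6, 1).
Since β = 1 ≤ 1 and α > 1, the Beta density is monotone increasing on [0,1]; the mode is at 1.
Mean = 6/(6+1) = 0.857.

MAP = 1.000, posterior mean = 0.857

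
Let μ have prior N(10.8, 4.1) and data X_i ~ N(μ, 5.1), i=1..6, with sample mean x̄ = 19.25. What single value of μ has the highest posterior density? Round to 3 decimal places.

17.799

Posterior for μ is Normal. Precision-weighted mean: (1/4.1·10.8 + 6/5.1·19.25) / (1/4.1 + 6/5.1) = 17.799.
A Normal posterior is symmetric, so mode = mean.
This is the posterior mode — the MAP estimate.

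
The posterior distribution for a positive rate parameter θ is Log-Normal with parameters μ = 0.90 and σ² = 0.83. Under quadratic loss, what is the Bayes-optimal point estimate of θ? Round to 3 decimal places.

Mode = exp(μ − σ²) = exp(0.07) = 1.073.
Mean = exp(μ + σ²/2) = exp(1.315) = 3.725.
Quadratic loss ⇒ the optimal estimator is the posterior mean.

3.725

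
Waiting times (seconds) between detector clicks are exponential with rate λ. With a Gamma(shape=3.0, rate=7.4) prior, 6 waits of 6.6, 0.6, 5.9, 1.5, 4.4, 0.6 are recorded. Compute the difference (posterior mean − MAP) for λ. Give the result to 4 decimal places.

Σ times = 19.6. Posterior: Gamma(shape = 3.0+6 = 9.0, rate = 7.4+19.6 = 27.0).
Mode = (α−1)/β = 8.0/27.0 = 0.2963.
Mean = α/β = 9.0/27.0 = 0.3333.
Difference = 0.3333 − 0.2963 = 0.0370.

0.0370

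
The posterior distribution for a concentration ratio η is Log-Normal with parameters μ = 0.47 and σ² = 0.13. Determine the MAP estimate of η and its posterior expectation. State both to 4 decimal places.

MAP: 1.4049. Posterior mean: 1.7074.

Mode = exp(μ − σ²) = exp(0.34) = 1.4049.
Mean = exp(μ + σ²/2) = exp(0.535) = 1.7074.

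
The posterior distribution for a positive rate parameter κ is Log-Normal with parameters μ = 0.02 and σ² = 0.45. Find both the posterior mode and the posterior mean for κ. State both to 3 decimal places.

Mode = exp(μ − σ²) = exp(-0.43) = 0.651.
Mean = exp(μ + σ²/2) = exp(0.245) = 1.278.

posterior mode = 0.651, posterior mean = 1.278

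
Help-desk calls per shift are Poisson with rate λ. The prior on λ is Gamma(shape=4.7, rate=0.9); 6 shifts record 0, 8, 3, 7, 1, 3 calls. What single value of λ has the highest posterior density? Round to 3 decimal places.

3.725

Σ counts = 22. Posterior: Gamma(shape = 4.7+22 = 26.7, rate = 0.9+6 = 6.9).
Mode = (α−1)/β = 25.7/6.9 = 3.725.
Mean = α/β = 26.7/6.9 = 3.870.
This is the posterior mode — the MAP estimate.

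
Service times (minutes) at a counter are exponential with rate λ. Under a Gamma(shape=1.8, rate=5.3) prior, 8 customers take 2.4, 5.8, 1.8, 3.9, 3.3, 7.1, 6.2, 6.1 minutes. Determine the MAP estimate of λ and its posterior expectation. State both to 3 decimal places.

Σ times = 36.6. Posterior: Gamma(shape = 1.8+8 = 9.8, rate = 5.3+36.6 = 41.9).
Mode = (α−1)/β = 8.8/41.9 = 0.210.
Mean = α/β = 9.8/41.9 = 0.234.
Mean > mode: the posterior has a right tail.

MAP = 0.210; posterior mean = 0.234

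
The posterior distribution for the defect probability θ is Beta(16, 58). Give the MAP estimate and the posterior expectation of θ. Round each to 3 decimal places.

MAP estimate = 0.208, posterior expectation = 0.216

Mode = (16−1)/(16+58−2) = 15/72 = 0.208.
Mean = 16/(16+58) = 16/74 = 0.216.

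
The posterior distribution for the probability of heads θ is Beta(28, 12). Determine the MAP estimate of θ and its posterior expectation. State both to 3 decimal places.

MAP estimate = 0.711, posterior expectation = 0.700

Mode = (28−1)/(28+12−2) = 27/38 = 0.711.
Mean = 28/(28+12) = 28/40 = 0.700.
The posterior is left-skewed, so the mode exceeds the mean.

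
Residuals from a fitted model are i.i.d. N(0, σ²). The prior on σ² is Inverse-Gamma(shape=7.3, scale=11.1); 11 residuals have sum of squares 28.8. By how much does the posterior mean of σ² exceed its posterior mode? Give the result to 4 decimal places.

0.3132

Posterior: Inverse-Gamma(shape = 7.3+11/2 = 12.8, scale = 11.1+28.8/2 = 25.5).
Mode = β/(α+1) = 25.5/13.8 = 1.8478.
Mean = β/(α−1) = 25.5/11.8 = 2.1610.
Difference = 2.1610 − 1.8478 = 0.3132.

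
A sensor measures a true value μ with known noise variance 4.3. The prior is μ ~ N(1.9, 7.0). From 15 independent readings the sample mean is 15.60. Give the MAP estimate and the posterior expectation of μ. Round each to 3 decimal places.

Posterior for μ is Normal. Precision-weighted mean: (1/7.0·1.9 + 15/4.3·15.60) / (1/7.0 + 15/4.3) = 15.061.
A Normal posterior is symmetric, so mode = mean.

MAP = 15.061, posterior mean = 15.061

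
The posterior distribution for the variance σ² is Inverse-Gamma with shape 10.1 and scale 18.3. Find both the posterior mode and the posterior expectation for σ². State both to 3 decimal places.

Mode = β/(α+1) = 18.3/11.1 = 1.649.
Mean = β/(α−1) = 18.3/9.1 = 2.011.
The posterior is right-skewed, so the mean exceeds the mode.

σ²_MAP = 1.649, E[σ²|data] = 2.011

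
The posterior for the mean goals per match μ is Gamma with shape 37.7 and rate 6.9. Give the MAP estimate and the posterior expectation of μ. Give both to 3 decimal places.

Mode = (α−1)/β = 36.7/6.9 = 5.319.
Mean = α/β = 37.7/6.9 = 5.464.
The mean is pulled above the mode by the posterior's right skew.

MAP = 5.319; posterior mean = 5.464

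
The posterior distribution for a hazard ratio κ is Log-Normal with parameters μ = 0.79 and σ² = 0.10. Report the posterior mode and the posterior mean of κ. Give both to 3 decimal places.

MAP = 1.994, posterior mean = 2.316

Mode = exp(μ − σ²) = exp(0.69) = 1.994.
Mean = exp(μ + σ²/2) = exp(0.840) = 2.316.
The mean is pulled above the mode by the posterior's right skew.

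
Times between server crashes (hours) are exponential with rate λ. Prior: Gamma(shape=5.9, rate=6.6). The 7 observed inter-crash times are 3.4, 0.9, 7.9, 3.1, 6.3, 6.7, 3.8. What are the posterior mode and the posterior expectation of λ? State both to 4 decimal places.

MAP: 0.3075. Posterior mean: 0.3333.

Σ times = 32.1. Posterior: Gamma(shape = 5.9+7 = 12.9, rate = 6.6+32.1 = 38.7).
Mode = (α−1)/β = 11.9/38.7 = 0.3075.
Mean = α/β = 12.9/38.7 = 0.3333.
Right-skewed posterior ⇒ mode < mean.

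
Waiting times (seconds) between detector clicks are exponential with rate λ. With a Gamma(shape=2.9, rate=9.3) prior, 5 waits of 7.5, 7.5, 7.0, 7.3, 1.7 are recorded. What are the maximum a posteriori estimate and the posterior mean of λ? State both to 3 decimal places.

MAP = 0.171, posterior mean = 0.196

Σ times = 31.0. Posterior: Gamma(shape = 2.9+5 = 7.9, rate = 9.3+31.0 = 40.3).
Mode = (α−1)/β = 6.9/40.3 = 0.171.
Mean = α/β = 7.9/40.3 = 0.196.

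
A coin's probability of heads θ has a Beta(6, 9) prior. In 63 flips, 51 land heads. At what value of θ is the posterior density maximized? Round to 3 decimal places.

Posterior: Beta(6+51, 9+12) = Beta(57, 21).
Mode = (57−1)/(57+21−2) = 56/76 = 0.737.
Mean = 57/(57+21) = 57/78 = 0.731.
This is the posterior mode — the MAP estimate.

0.737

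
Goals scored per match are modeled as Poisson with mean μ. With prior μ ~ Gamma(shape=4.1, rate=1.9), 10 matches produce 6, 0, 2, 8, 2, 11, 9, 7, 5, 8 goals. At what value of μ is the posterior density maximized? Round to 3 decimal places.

Σ counts = 58. Posterior: Gamma(shape = 4.1+58 = 62.1, rate = 1.9+10 = 11.9).
Mode = (α−1)/β = 61.1/11.9 = 5.134.
Mean = α/β = 62.1/11.9 = 5.218.
This is the posterior mode — the MAP estimate.

5.134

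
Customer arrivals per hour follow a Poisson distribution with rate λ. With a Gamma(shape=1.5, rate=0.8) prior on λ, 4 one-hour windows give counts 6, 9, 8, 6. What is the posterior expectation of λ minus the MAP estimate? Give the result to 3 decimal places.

Σ counts = 29. Posterior: Gamma(shape = 1.5+29 = 30.5, rate = 0.8+4 = 4.8).
Mode = (α−1)/β = 29.5/4.8 = 6.146.
Mean = α/β = 30.5/4.8 = 6.354.
Difference = 6.354 − 6.146 = 0.208.
The posterior is right-skewed, so the mean exceeds the mode.

0.208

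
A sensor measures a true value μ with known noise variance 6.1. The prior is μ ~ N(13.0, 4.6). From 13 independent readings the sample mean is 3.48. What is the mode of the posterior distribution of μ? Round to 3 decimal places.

Posterior for μ is Normal. Precision-weighted mean: (1/4.6·13.0 + 13/6.1·3.48) / (1/4.6 + 13/6.1) = 4.361.
A Normal posterior is symmetric, so mode = mean.
This is the posterior mode — the MAP estimate.

4.361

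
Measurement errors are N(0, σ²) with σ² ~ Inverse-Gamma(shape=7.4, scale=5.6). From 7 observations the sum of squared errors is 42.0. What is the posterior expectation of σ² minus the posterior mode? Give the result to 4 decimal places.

0.4516

Posterior: Inverse-Gamma(shape = 7.4+7/2 = 10.9, scale = 5.6+42.0/2 = 26.6).
Mode = β/(α+1) = 26.6/11.9 = 2.2353.
Mean = β/(α−1) = 26.6/9.9 = 2.6869.
Difference = 2.6869 − 2.2353 = 0.4516.
The mean is pulled above the mode by the posterior's right skew.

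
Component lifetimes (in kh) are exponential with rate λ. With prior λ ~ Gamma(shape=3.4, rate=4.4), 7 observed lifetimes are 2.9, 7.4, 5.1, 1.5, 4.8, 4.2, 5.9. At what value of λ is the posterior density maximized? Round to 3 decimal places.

Σ times = 31.8. Posterior: Gamma(shape = 3.4+7 = 10.4, rate = 4.4+31.8 = 36.2).
Mode = (α−1)/β = 9.4/36.2 = 0.260.
Mean = α/β = 10.4/36.2 = 0.287.
This is the posterior mode — the MAP estimate.

0.260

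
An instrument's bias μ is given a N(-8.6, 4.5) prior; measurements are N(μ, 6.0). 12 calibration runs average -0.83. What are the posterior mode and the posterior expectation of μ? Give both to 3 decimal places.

MAP = -1.607, posterior mean = -1.607

Posterior for μ is Normal. Precision-weighted mean: (1/4.5·-8.6 + 12/6.0·-0.83) / (1/4.5 + 12/6.0) = -1.607.
A Normal posterior is symmetric, so mode = mean.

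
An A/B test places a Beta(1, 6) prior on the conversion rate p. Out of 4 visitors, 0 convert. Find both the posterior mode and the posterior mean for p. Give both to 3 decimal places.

MAP = 0.000; posterior mean = 0.091

Posterior: Beta(1+0, 6+4) = Beta(1, 10).
Since α = 1 ≤ 1 and β > 1, the Beta density is monotone decreasing on [0,1]; the mode is at 0.
Mean = 1/(1+10) = 0.091.
Right-skewed posterior ⇒ mode < mean.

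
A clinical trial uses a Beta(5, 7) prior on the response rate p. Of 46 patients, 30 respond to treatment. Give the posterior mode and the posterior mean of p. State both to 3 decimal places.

Posterior: Beta(5+30, 7+16) = Beta(35, 23).
Mode = (35−1)/(35+23−2) = 34/56 = 0.607.
Mean = 35/(35+23) = 35/58 = 0.603.
The mean is pulled below the mode by the posterior's left skew.

MAP = 0.607; posterior mean = 0.603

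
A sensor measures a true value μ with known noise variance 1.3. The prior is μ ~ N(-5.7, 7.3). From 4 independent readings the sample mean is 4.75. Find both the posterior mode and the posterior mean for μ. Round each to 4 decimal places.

MAP = 4.3046; posterior mean = 4.3046

Posterior for μ is Normal. Precision-weighted mean: (1/7.3·-5.7 + 4/1.3·4.75) / (1/7.3 + 4/1.3) = 4.3046.
A Normal posterior is symmetric, so mode = mean.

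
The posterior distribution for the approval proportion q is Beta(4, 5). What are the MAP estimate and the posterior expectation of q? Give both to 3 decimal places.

MAP: 0.429. Posterior mean: 0.444.

Mode = (4−1)/(4+5−2) = 3/7 = 0.429.
Mean = 4/(4+5) = 4/9 = 0.444.
Right-skewed posterior ⇒ mode < mean.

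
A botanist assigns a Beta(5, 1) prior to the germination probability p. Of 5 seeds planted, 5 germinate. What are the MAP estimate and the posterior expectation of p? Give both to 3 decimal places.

Posterior: Beta(5+5, 1+0) = Beta(10, 1).
Since β = 1 ≤ 1 and α > 1, the Beta density is monotone increasing on [0,1]; the mode is at 1.
Mean = 10/(10+1) = 0.909.

p_MAP = 1.000, E[p|data] = 0.909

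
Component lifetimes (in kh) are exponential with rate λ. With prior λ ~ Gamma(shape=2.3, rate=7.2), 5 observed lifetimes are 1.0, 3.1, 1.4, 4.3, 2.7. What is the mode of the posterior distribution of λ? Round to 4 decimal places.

Σ times = 12.5. Posterior: Gamma(shape = 2.3+5 = 7.3, rate = 7.2+12.5 = 19.7).
Mode = (α−1)/β = 6.3/19.7 = 0.3198.
Mean = α/β = 7.3/19.7 = 0.3706.
This is the posterior mode — the MAP estimate.

0.3198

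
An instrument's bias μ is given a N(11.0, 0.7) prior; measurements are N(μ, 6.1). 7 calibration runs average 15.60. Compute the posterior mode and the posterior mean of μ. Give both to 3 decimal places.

Posterior for μ is Normal. Precision-weighted mean: (1/0.7·11.0 + 7/6.1·15.60) / (1/0.7 + 7/6.1) = 13.049.
A Normal posterior is symmetric, so mode = mean.

MAP = 13.049; posterior mean = 13.049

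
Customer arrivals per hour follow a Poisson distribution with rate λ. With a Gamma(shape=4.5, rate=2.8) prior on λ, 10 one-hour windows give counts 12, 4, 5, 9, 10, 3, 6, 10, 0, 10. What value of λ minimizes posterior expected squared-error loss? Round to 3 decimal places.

Σ counts = 69. Posterior: Gamma(shape = 4.5+69 = 73.5, rate = 2.8+10 = 12.8).
Mode = (α−1)/β = 72.5/12.8 = 5.664.
Mean = α/β = 73.5/12.8 = 5.742.
Squared-error loss ⇒ the optimal estimator is the posterior mean.

5.742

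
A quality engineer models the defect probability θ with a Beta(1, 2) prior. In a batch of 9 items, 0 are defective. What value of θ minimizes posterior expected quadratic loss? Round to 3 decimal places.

0.083

Posterior: Beta(1+0, 2+9) = Beta(1, 11).
Since α = 1 ≤ 1 and β > 1, the Beta density is monotone decreasing on [0,1]; the mode is at 0.
Mean = 1/(1+11) = 0.083.
Quadratic loss ⇒ the optimal estimator is the posterior mean.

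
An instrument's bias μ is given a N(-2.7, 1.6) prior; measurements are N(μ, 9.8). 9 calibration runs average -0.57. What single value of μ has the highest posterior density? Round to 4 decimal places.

-1.4326

Posterior for μ is Normal. Precision-weighted mean: (1/1.6·-2.7 + 9/9.8·-0.57) / (1/1.6 + 9/9.8) = -1.4326.
A Normal posterior is symmetric, so mode = mean.
This is the posterior mode — the MAP estimate.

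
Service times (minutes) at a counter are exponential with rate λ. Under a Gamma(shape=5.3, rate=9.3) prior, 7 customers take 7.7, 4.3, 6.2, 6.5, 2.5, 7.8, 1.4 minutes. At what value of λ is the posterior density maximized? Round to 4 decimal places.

Σ times = 36.4. Posterior: Gamma(shape = 5.3+7 = 12.3, rate = 9.3+36.4 = 45.7).
Mode = (α−1)/β = 11.3/45.7 = 0.2473.
Mean = α/β = 12.3/45.7 = 0.2691.
This is the posterior mode — the MAP estimate.

0.2473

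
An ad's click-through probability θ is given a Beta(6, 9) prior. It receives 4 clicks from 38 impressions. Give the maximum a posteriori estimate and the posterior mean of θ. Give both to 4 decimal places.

MAP: 0.1765. Posterior mean: 0.1887.

Posterior: Beta(6+4, 9+34) = Beta(10, 43).
Mode = (10−1)/(10+43−2) = 9/51 = 0.1765.
Mean = 10/(10+43) = 10/53 = 0.1887.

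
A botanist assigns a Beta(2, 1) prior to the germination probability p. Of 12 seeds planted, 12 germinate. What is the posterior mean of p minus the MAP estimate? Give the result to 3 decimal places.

-0.067

Posterior: Beta(2+12, 1+0) = Beta(14, 1).
Since β = 1 ≤ 1 and α > 1, the Beta density is monotone increasing on [0,1]; the mode is at 1.
Mean = 14/(14+1) = 0.933.
Difference = 0.933 − 1.000 = -0.067.
Mode > mean: the posterior has a left tail.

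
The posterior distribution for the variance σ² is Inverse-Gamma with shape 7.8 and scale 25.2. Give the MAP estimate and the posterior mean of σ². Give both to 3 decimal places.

MAP estimate = 2.864, posterior mean = 3.706

Mode = β/(α+1) = 25.2/8.8 = 2.864.
Mean = β/(α−1) = 25.2/6.8 = 3.706.
Mean > mode: the posterior has a right tail.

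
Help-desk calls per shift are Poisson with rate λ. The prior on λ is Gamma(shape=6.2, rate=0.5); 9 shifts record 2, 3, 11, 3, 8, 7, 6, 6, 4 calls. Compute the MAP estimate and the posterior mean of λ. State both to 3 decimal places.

Σ counts = 50. Posterior: Gamma(shape = 6.2+50 = 56.2, rate = 0.5+9 = 9.5).
Mode = (α−1)/β = 55.2/9.5 = 5.811.
Mean = α/β = 56.2/9.5 = 5.916.

MAP = 5.811; posterior mean = 5.916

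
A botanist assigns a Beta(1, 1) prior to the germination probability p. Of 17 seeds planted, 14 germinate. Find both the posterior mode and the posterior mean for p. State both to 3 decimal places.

MAP = 0.824, posterior mean = 0.789

Posterior: Beta(1+14, 1+3) = Beta(15, 4).
Mode = (15−1)/(15+4−2) = 14/17 = 0.824.
With a flat prior the MAP equals the MLE, 14/17.
Mean = 15/(15+4) = 15/19 = 0.789.
Left-skewed posterior ⇒ mean < mode.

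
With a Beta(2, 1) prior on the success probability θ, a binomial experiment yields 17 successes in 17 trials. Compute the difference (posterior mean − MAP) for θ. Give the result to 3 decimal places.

-0.050

Posterior: Beta(2+17, 1+0) = Beta(19, 1).
Since β = 1 ≤ 1 and α > 1, the Beta density is monotone increasing on [0,1]; the mode is at 1.
Mean = 19/(19+1) = 0.950.
Difference = 0.950 − 1.000 = -0.050.
Mode > mean: the posterior has a left tail.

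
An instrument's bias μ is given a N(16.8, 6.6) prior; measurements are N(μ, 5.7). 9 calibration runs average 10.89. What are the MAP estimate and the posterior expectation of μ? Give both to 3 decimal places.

Posterior for μ is Normal. Precision-weighted mean: (1/6.6·16.8 + 9/5.7·10.89) / (1/6.6 + 9/5.7) = 11.407.
A Normal posterior is symmetric, so mode = mean.

MAP = 11.407; posterior mean = 11.407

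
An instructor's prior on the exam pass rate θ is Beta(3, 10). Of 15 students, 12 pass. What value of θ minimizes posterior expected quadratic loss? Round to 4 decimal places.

Posterior: Beta(3+12, 10+3) = Beta(15, 13).
Mode = (15−1)/(15+13−2) = 14/26 = 0.5385.
Mean = 15/(15+13) = 15/28 = 0.5357.
Quadratic loss ⇒ the optimal estimator is the posterior mean.

0.5357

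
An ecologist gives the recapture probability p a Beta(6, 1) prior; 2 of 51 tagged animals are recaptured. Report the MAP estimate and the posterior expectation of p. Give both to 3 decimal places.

MAP: 0.125. Posterior mean: 0.138.

Posterior: Beta(6+2, 1+49) = Beta(8, 50).
Mode = (8−1)/(8+50−2) = 7/56 = 0.125.
Mean = 8/(8+50) = 8/58 = 0.138.
The posterior is right-skewed, so the mean exceeds the mode.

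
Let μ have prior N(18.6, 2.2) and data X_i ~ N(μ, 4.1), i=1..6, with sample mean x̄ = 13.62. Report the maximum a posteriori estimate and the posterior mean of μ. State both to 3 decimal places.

MAP = 14.800, posterior mean = 14.800

Posterior for μ is Normal. Precision-weighted mean: (1/2.2·18.6 + 6/4.1·13.62) / (1/2.2 + 6/4.1) = 14.800.
A Normal posterior is symmetric, so mode = mean.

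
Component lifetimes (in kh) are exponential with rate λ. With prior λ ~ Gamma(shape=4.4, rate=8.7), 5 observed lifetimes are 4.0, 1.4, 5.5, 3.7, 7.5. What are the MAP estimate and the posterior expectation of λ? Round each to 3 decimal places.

λ_MAP = 0.273, E[λ|data] = 0.305

Σ times = 22.1. Posterior: Gamma(shape = 4.4+5 = 9.4, rate = 8.7+22.1 = 30.8).
Mode = (α−1)/β = 8.4/30.8 = 0.273.
Mean = α/β = 9.4/30.8 = 0.305.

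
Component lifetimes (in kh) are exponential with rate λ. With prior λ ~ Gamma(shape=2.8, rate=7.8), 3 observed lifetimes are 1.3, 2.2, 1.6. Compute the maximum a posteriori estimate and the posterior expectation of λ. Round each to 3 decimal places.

Σ times = 5.1. Posterior: Gamma(shape = 2.8+3 = 5.8, rate = 7.8+5.1 = 12.9).
Mode = (α−1)/β = 4.8/12.9 = 0.372.
Mean = α/β = 5.8/12.9 = 0.450.

λ_MAP = 0.372, E[λ|data] = 0.450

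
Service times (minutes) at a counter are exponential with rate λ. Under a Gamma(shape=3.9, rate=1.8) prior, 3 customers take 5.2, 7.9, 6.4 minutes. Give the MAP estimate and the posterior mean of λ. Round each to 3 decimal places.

λ_MAP = 0.277, E[λ|data] = 0.324

Σ times = 19.5. Posterior: Gamma(shape = 3.9+3 = 6.9, rate = 1.8+19.5 = 21.3).
Mode = (α−1)/β = 5.9/21.3 = 0.277.
Mean = α/β = 6.9/21.3 = 0.324.
Right-skewed posterior ⇒ mode < mean.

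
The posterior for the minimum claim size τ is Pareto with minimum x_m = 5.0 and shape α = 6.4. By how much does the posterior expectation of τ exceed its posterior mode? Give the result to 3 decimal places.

The Pareto density is strictly decreasing on [x_m, ∞), so the mode is x_m = 5.000.
Mean = α·x_m/(α−1) = 6.4·5.0/5.4 = 5.926.
Difference = 5.926 − 5.000 = 0.926.

0.926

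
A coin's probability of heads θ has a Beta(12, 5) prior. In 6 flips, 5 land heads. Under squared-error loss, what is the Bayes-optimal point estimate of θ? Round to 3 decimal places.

Posterior: Beta(12+5, 5+1) = Beta(17, 6).
Mode = (17−1)/(17+6−2) = 16/21 = 0.762.
Mean = 17/(17+6) = 17/23 = 0.739.
Squared-error loss ⇒ the optimal estimator is the posterior mean.

0.739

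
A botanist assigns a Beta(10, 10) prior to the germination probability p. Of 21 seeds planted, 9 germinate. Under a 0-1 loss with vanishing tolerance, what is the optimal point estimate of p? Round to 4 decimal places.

Posterior: Beta(10+9, 10+12) = Beta(19, 22).
Mode = (19−1)/(19+22−2) = 18/39 = 0.4615.
Mean = 19/(19+22) = 19/41 = 0.4634.
This is the posterior mode — the MAP estimate.

0.4615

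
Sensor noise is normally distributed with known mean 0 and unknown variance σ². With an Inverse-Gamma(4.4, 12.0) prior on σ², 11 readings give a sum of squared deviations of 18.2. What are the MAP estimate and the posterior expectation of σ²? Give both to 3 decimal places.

Posterior: Inverse-Gamma(shape = 4.4+11/2 = 9.9, scale = 12.0+18.2/2 = 21.1).
Mode = β/(α+1) = 21.1/10.9 = 1.936.
Mean = β/(α−1) = 21.1/8.9 = 2.371.

σ²_MAP = 1.936, E[σ²|data] = 2.371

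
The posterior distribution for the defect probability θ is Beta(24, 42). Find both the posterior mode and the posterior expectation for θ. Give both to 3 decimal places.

θ_MAP = 0.359, E[θ|data] = 0.364

Mode = (24−1)/(24+42−2) = 23/64 = 0.359.
Mean = 24/(24+42) = 24/66 = 0.364.
Right-skewed posterior ⇒ mode < mean.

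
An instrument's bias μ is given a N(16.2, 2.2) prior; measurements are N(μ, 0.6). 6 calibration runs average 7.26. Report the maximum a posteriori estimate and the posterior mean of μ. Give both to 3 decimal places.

Posterior for μ is Normal. Precision-weighted mean: (1/2.2·16.2 + 6/0.6·7.26) / (1/2.2 + 6/0.6) = 7.649.
A Normal posterior is symmetric, so mode = mean.

MAP: 7.649. Posterior mean: 7.649.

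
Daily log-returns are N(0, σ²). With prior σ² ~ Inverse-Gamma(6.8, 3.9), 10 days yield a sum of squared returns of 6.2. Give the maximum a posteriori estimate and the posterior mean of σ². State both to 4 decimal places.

Posterior: Inverse-Gamma(shape = 6.8+10/2 = 11.8, scale = 3.9+6.2/2 = 7.0).
Mode = β/(α+1) = 7.0/12.8 = 0.5469.
Mean = β/(α−1) = 7.0/10.8 = 0.6481.

maximum a posteriori estimate = 0.5469, posterior mean = 0.6481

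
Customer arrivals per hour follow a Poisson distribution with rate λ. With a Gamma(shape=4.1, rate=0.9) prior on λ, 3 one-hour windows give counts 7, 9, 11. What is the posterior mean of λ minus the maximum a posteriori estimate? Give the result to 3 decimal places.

Σ counts = 27. Posterior: Gamma(shape = 4.1+27 = 31.1, rate = 0.9+3 = 3.9).
Mode = (α−1)/β = 30.1/3.9 = 7.718.
Mean = α/β = 31.1/3.9 = 7.974.
Difference = 7.974 − 7.718 = 0.256.

0.256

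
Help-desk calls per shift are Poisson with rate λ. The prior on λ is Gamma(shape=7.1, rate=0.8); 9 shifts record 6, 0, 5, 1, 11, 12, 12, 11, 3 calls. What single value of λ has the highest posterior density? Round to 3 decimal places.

Σ counts = 61. Posterior: Gamma(shape = 7.1+61 = 68.1, rate = 0.8+9 = 9.8).
Mode = (α−1)/β = 67.1/9.8 = 6.847.
Mean = α/β = 68.1/9.8 = 6.949.
This is the posterior mode — the MAP estimate.

6.847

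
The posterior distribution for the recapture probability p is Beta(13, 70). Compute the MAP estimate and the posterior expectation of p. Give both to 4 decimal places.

Mode = (13−1)/(13+70−2) = 12/81 = 0.1481.
Mean = 13/(13+70) = 13/83 = 0.1566.

MAP = 0.1481; posterior mean = 0.1566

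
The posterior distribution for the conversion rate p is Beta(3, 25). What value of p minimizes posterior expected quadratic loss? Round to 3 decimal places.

0.107

Mode = (3−1)/(3+25−2) = 2/26 = 0.077.
Mean = 3/(3+25) = 3/28 = 0.107.
Quadratic loss ⇒ the optimal estimator is the posterior mean.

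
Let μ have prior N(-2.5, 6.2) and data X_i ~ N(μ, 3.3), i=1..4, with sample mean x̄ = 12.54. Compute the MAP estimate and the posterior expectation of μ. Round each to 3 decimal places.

MAP = 10.774, posterior mean = 10.774

Posterior for μ is Normal. Precision-weighted mean: (1/6.2·-2.5 + 4/3.3·12.54) / (1/6.2 + 4/3.3) = 10.774.
A Normal posterior is symmetric, so mode = mean.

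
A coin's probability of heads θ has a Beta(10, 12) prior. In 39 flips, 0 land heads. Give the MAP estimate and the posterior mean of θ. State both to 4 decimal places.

θ_MAP = 0.1525, E[θ|data] = 0.1639

Posterior: Beta(10+0, 12+39) = Beta(10, 51).
Mode = (10−1)/(10+51−2) = 9/59 = 0.1525.
Mean = 10/(10+51) = 10/61 = 0.1639.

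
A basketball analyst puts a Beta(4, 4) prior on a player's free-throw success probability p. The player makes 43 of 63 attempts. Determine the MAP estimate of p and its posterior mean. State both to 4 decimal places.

Posterior: Beta(4+43, 4+20) = Beta(47, 24).
Mode = (47−1)/(47+24−2) = 46/69 = 0.6667.
Mean = 47/(47+24) = 47/71 = 0.6620.
Left-skewed posterior ⇒ mean < mode.

MAP = 0.6667; posterior mean = 0.6620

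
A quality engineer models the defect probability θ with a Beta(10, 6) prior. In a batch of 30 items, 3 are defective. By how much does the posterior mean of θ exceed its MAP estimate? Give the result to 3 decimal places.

0.010

Posterior: Beta(10+3, 6+27) = Beta(13, 33).
Mode = (13−1)/(13+33−2) = 12/44 = 0.273.
Mean = 13/(13+33) = 13/46 = 0.283.
Difference = 0.283 − 0.273 = 0.010.
Right-skewed posterior ⇒ mode < mean.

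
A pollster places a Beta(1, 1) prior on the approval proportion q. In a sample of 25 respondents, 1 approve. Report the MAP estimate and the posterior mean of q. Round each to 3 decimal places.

MAP estimate = 0.040, posterior mean = 0.074

Posterior: Beta(1+1, 1+24) = Beta(2, 25).
Mode = (2−1)/(2+25−2) = 1/25 = 0.040.
With a flat prior the MAP equals the MLE, 1/25.
Mean = 2/(2+25) = 2/27 = 0.074.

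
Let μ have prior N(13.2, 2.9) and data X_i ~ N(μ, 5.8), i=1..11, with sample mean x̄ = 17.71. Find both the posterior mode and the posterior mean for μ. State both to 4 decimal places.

Posterior for μ is Normal. Precision-weighted mean: (1/2.9·13.2 + 11/5.8·17.71) / (1/2.9 + 11/5.8) = 17.0162.
A Normal posterior is symmetric, so mode = mean.

μ_MAP = 17.0162, E[μ|data] = 17.0162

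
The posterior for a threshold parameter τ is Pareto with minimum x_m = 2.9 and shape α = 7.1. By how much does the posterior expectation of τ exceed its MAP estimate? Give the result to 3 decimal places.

The Pareto density is strictly decreasing on [x_m, ∞), so the mode is x_m = 2.900.
Mean = α·x_m/(α−1) = 7.1·2.9/6.1 = 3.375.
Difference = 3.375 − 2.900 = 0.475.

0.475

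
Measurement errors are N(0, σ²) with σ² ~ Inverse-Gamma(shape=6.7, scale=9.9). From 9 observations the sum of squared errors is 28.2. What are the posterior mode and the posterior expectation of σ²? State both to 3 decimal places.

Posterior: Inverse-Gamma(shape = 6.7+9/2 = 11.2, scale = 9.9+28.2/2 = 24.0).
Mode = β/(α+1) = 24.0/12.2 = 1.967.
Mean = β/(α−1) = 24.0/10.2 = 2.353.
The mean is pulled above the mode by the posterior's right skew.

MAP = 1.967, posterior mean = 2.353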